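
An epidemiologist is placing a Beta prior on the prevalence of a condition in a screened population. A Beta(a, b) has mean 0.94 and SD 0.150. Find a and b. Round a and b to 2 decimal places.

a = 1.42, b = 0.09

First σ² = 0.022500. Setting a = μn, b = (1−μ)n with n = a+b,
μ(1−μ)/(n+1) = 0.022500 ⇒ n+1 = 0.0564/0.022500 = 2.5067 ⇒ n = 1.5067.
Hence a = 0.94×1.5067 = 1.42, b = 0.06×1.5067 = 0.09.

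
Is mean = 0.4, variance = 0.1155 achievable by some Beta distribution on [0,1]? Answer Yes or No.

The Beta variance bound is σ² < μ(1−μ).
Here μ(1−μ) = 0.4×0.6 = 0.24, and 0.1155 < 0.24.

Yes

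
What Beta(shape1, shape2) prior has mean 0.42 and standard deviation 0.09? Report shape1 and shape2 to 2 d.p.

shape1 = 12.21, shape2 = 16.86

Variance = 0.09² = 0.0081. The moment-matching identity shape1+shape2 = μ(1−μ)/Var − 1 gives
shape1+shape2 = 0.2436/0.0081 − 1 = 29.0741, so shape1 = μ·29.0741 = 12.21 and shape2 = (1−μ)·29.0741 = 16.86.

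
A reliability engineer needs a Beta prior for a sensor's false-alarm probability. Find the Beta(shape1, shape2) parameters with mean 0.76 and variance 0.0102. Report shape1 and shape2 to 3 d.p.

shape1 = 12.831, shape2 = 4.052

Let s = shape1+shape2. The Beta variance is μ(1−μ)/(s+1).
So s+1 = μ(1−μ)/σ² = (0.76×0.24)/0.0102 = 0.1824/0.0102 = 17.8824, giving s = 16.8824.
Then shape1 = μs = 0.76×16.8824 = 12.831 and shape2 = (1−μ)s = 0.24×16.8824 = 4.052.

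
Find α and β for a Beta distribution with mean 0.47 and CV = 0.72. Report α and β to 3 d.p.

Var = (CV·μ)² = (0.72×0.47)² = 0.114515.
α+β = μ(1−μ)/Var − 1 = 0.2491/0.114515 − 1 = 1.1753.
Thus α = 0.47·1.1753 = 0.552 and β = 0.53·1.1753 = 0.623.

α = 0.552, β = 0.623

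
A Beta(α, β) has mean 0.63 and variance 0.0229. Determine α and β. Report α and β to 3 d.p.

α = 5.783, β = 3.396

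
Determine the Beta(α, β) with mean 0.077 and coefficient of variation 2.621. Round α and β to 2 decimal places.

σ = CV·μ = 2.621×0.077 = 0.20182, so σ² = 0.040730.
s+1 = μ(1−μ)/σ² = 0.071071/0.040730 = 1.7449, so s = α+β = 0.7449.
α = μs = 0.06, β = (1−μ)s = 0.69.

α = 0.06, β = 0.69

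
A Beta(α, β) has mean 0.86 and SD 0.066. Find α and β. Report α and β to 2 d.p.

Variance = 0.066² = 0.004356. The moment-matching identity α+β = μ(1−μ)/Var − 1 gives
α+β = 0.1204/0.004356 − 1 = 26.6400, so α = μ·26.6400 = 22.91 and β = (1−μ)·26.6400 = 3.73.

α = 22.91, β = 3.73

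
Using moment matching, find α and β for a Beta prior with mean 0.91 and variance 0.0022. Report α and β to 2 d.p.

Write ν = α+β; then α = μν and Var = μ(1−μ)/(ν+1).
ν = μ(1−μ)/Var − 1 = 0.0819/0.0022 − 1 = 36.2273.
α = 0.91·36.2273 = 32.97, β = 0.09·36.2273 = 3.26.

α = 32.97, β = 3.26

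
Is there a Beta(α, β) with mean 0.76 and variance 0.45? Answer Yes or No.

The Beta variance bound is σ² < μ(1−μ).
Here μ(1−μ) = 0.76×0.24 = 0.1824, and 0.45 ≥ 0.1824.

No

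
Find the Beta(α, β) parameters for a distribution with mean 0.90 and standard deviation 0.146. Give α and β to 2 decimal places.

First σ² = 0.021316. Setting α = μn, β = (1−μ)n with n = α+β,
μ(1−μ)/(n+1) = 0.021316 ⇒ n+1 = 0.0900/0.021316 = 4.2222 ⇒ n = 3.2222.
Hence α = 0.90×3.2222 = 2.90, β = 0.10×3.2222 = 0.32.

α = 2.90, β = 0.32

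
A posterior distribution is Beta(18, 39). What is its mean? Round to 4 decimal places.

0.3158

The Beta mean is α/(α+β) = 18/(18+39) = 0.3158.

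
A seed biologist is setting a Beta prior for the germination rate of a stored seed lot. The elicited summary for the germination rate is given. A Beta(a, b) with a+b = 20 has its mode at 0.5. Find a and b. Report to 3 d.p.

a = 10.000, b = 10.000

Mode = (a−1)/(κ−2) with κ = a+b, so a−1 = 0.5·18 = 9.000.
a = 10.000; b = κ − a = 10.000.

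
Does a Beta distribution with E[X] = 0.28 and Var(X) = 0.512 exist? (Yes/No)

For any Beta, Var(X) < E[X]·(1−E[X]).
Here μ(1−μ) = 0.28×0.72 = 0.2016, and 0.512 ≥ 0.2016.

No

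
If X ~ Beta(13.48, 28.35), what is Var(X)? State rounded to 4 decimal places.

0.0051

Var = αβ/[(α+β)²(α+β+1)] = (13.48×28.35)/(41.83²×42.83) = 382.1580/74941.745387 = 0.0051.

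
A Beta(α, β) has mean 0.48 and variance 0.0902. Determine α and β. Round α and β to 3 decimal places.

α = 0.848, β = 0.919

Let s = α+β. The Beta variance is μ(1−μ)/(s+1).
So s+1 = μ(1−μ)/σ² = (0.48×0.52)/0.0902 = 0.2496/0.0902 = 2.7672, giving s = 1.7672.
Then α = μs = 0.48×1.7672 = 0.848 and β = (1−μ)s = 0.52×1.7672 = 0.919.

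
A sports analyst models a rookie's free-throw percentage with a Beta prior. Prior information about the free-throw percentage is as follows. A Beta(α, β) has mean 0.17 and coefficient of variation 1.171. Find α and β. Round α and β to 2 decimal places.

α = 0.44, β = 2.13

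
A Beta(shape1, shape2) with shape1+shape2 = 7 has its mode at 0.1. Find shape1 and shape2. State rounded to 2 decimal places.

Since the density peak of Beta(shape1,shape2) is at (shape1−1)/(shape1+shape2−2),
shape1 = 1 + 0.1(7−2) = 1.50 and shape2 = 7 − 1.50 = 5.50.

shape1 = 1.50, shape2 = 5.50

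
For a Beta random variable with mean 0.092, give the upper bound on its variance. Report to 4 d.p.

0.0835

Var = μ(1−μ)/(α+β+1), which approaches μ(1−μ) as α+β → 0.
So the supremum is μ(1−μ) = 0.092×0.908 = 0.0835.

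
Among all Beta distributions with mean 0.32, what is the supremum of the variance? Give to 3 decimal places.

0.218

Var = μ(1−μ)/(α+β+1), which approaches μ(1−μ) as α+β → 0.
So the supremum is μ(1−μ) = 0.32×0.68 = 0.218.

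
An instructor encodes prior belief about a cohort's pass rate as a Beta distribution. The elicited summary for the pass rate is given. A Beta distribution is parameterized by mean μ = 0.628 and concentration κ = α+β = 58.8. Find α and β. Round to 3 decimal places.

α = μκ = 0.628×58.8 = 36.926 and β = (1−μ)κ = 0.372×58.8 = 21.874.

α = 36.926, β = 21.874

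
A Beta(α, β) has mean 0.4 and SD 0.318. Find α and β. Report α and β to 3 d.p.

α = 0.549, β = 0.824

First σ² = 0.101124. Setting α = μn, β = (1−μ)n with n = α+β,
μ(1−μ)/(n+1) = 0.101124 ⇒ n+1 = 0.24/0.101124 = 2.3733 ⇒ n = 1.3733.
Hence α = 0.4×1.3733 = 0.549, β = 0.6×1.3733 = 0.824.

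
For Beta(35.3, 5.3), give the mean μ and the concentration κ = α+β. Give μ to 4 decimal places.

κ = α+β = 35.3+5.3 = 40.6; μ = α/κ = 35.3/40.6 = 0.8695.

μ = 0.8695, κ = 40.6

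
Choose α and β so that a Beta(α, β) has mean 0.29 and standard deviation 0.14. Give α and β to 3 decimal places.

α = 2.756, β = 6.749

Variance = 0.14² = 0.0196. The moment-matching identity α+β = μ(1−μ)/Var − 1 gives
α+β = 0.2059/0.0196 − 1 = 9.5051, so α = μ·9.5051 = 2.756 and β = (1−μ)·9.5051 = 6.749.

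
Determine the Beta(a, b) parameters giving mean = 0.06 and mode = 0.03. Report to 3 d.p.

a = 1.880, b = 29.453

Let s = a+b. Mean gives a = μs = 0.06s; mode gives (a−1)/(s−2) = 0.03.
Substituting: 0.06s − 1 = 0.03(s−2) = 0.03s − 0.06, so 0.03s = 0.94 and s = 31.3333.
Then a = 0.06×31.3333 = 1.880 and b = s−a = 29.453.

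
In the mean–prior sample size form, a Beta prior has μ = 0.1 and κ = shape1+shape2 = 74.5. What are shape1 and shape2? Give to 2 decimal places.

shape1 = 7.45, shape2 = 67.05

shape1 = μκ = 0.1×74.5 = 7.45 and shape2 = (1−μ)κ = 0.9×74.5 = 67.05.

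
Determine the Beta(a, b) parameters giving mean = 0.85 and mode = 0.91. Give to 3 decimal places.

a = 11.617, b = 2.050

With s = a+b: μ = a/s and mode = (a−1)/(s−2). Eliminating a = μs,
μs − 1 = m(s−2) ⇒ s(μ−m) = 1−2m ⇒ s = -0.82/-0.06 = 13.6667.
So a = μs = 11.617, b = (1−μ)s = 2.050.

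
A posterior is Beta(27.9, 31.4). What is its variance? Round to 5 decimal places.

μ = 27.9/59.3 = 0.470489; Var = μ(1−μ)/(α+β+1) = 0.2491291/60.3 = 0.00413.

0.00413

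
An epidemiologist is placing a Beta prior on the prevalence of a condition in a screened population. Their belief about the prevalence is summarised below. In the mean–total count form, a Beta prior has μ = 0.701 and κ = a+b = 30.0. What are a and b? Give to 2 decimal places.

a = 21.03, b = 8.97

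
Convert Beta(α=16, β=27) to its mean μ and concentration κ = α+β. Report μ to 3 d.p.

μ = 0.372, κ = 43

κ = α+β = 16+27 = 43; μ = α/κ = 16/43 = 0.372.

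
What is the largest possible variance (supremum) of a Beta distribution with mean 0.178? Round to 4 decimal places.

For fixed mean μ the Beta variance is μ(1−μ)/(α+β+1), increasing as α+β decreases.
Its least upper bound (not attained) is μ(1−μ) = 0.178·0.822 = 0.1463.

0.1463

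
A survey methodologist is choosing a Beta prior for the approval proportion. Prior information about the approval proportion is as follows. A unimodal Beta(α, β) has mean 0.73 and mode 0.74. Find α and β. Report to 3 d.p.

With s = α+β: μ = α/s and mode = (α−1)/(s−2). Eliminating α = μs,
μs − 1 = m(s−2) ⇒ s(μ−m) = 1−2m ⇒ s = -0.48/-0.01 = 48.0000.
So α = μs = 35.040, β = (1−μ)s = 12.960.

α = 35.040, β = 12.960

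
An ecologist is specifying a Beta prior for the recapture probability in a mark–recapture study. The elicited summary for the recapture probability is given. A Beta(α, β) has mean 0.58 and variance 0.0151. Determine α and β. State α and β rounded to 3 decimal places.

By moment matching, α+β = μ(1−μ)/σ² − 1 = (0.58·0.42)/0.0151 − 1 = 16.1325 − 1 = 15.1325.
Since α/(α+β) = μ, α = 0.58·15.1325 = 8.777 and β = 0.42·15.1325 = 6.356.

α = 8.777, β = 6.356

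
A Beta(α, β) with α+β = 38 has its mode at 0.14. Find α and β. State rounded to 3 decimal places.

α = 6.040, β = 31.960

Mode = (α−1)/(κ−2) with κ = α+β, so α−1 = 0.14·36 = 5.040.
α = 6.040; β = κ − α = 31.960.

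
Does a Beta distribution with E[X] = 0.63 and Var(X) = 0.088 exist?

Yes

For any Beta, Var(X) < E[X]·(1−E[X]).
Here μ(1−μ) = 0.63×0.37 = 0.2331, and 0.088 < 0.2331.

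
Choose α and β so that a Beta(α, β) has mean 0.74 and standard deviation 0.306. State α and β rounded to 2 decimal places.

First σ² = 0.093636. Setting α = μn, β = (1−μ)n with n = α+β,
μ(1−μ)/(n+1) = 0.093636 ⇒ n+1 = 0.1924/0.093636 = 2.0548 ⇒ n = 1.0548.
Hence α = 0.74×1.0548 = 0.78, β = 0.26×1.0548 = 0.27.

α = 0.78, β = 0.27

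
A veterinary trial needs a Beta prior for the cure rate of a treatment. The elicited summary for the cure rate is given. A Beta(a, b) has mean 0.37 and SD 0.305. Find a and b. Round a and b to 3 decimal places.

Variance = 0.305² = 0.093025. The moment-matching identity a+b = μ(1−μ)/Var − 1 gives
a+b = 0.2331/0.093025 − 1 = 1.5058, so a = μ·1.5058 = 0.557 and b = (1−μ)·1.5058 = 0.949.

a = 0.557, b = 0.949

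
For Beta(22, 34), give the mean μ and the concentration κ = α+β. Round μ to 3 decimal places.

κ = α+β = 22+34 = 56; μ = α/κ = 22/56 = 0.393.

μ = 0.393, κ = 56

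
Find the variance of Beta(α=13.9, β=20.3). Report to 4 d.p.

Var = αβ/[(α+β)²(α+β+1)] = (13.9×20.3)/(34.2²×35.2) = 282.17/41171.328 = 0.0069.

0.0069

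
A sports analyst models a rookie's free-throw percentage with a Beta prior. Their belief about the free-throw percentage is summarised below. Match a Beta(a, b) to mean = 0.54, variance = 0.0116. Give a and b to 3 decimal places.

Write ν = a+b; then a = μν and Var = μ(1−μ)/(ν+1).
ν = μ(1−μ)/Var − 1 = 0.2484/0.0116 − 1 = 20.4138.
a = 0.54·20.4138 = 11.023, b = 0.46·20.4138 = 9.390.

a = 11.023, b = 9.390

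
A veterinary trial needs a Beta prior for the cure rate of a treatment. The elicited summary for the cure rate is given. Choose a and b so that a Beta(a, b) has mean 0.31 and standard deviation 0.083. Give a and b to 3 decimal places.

a = 9.315, b = 20.734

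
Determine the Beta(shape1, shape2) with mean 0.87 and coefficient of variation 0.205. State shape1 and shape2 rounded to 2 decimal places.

shape1 = 2.22, shape2 = 0.33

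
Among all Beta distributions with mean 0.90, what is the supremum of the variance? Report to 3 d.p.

Var = μ(1−μ)/(α+β+1), which approaches μ(1−μ) as α+β → 0.
So the supremum is μ(1−μ) = 0.90×0.10 = 0.090.

0.090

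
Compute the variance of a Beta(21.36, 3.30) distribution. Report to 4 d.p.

μ = 21.36/24.66 = 0.866180; Var = μ(1−μ)/(α+β+1) = 0.1159122/25.66 = 0.0045.

0.0045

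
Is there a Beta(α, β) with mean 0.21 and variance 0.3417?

No

The Beta variance bound is σ² < μ(1−μ).
Here μ(1−μ) = 0.21×0.79 = 0.1659, and 0.3417 ≥ 0.1659.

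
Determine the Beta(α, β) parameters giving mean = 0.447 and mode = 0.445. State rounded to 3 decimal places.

α = 24.585, β = 30.415

With s = α+β: μ = α/s and mode = (α−1)/(s−2). Eliminating α = μs,
μs − 1 = m(s−2) ⇒ s(μ−m) = 1−2m ⇒ s = 0.110/0.002 = 55.0000.
So α = μs = 24.585, β = (1−μ)s = 30.415.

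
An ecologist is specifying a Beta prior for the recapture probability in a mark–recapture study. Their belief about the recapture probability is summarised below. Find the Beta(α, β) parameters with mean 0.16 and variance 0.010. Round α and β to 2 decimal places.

α = 1.99, β = 10.45

Let s = α+β. The Beta variance is μ(1−μ)/(s+1).
So s+1 = μ(1−μ)/σ² = (0.16×0.84)/0.010 = 0.1344/0.010 = 13.4400, giving s = 12.4400.
Then α = μs = 0.16×12.4400 = 1.99 and β = (1−μ)s = 0.84×12.4400 = 10.45.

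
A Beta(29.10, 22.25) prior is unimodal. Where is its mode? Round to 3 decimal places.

0.569

The density x^(α−1)(1−x)^(β−1) is maximised at (α−1)/(α+β−2) = 28.10/49.35 = 0.569.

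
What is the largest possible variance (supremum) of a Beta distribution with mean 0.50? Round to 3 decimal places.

Var = μ(1−μ)/(α+β+1), which approaches μ(1−μ) as α+β → 0.
So the supremum is μ(1−μ) = 0.50×0.50 = 0.250.

0.250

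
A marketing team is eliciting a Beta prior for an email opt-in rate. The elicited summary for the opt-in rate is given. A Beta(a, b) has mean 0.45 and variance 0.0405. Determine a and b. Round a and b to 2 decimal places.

By moment matching, a+b = μ(1−μ)/σ² − 1 = (0.45·0.55)/0.0405 − 1 = 6.1111 − 1 = 5.1111.
Since a/(a+b) = μ, a = 0.45·5.1111 = 2.30 and b = 0.55·5.1111 = 2.81.

a = 2.30, b = 2.81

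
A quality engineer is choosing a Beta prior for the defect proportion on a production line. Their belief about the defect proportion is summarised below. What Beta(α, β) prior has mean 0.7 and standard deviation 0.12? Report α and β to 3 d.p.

α = 9.508, β = 4.075

Variance = 0.12² = 0.0144. The moment-matching identity α+β = μ(1−μ)/Var − 1 gives
α+β = 0.21/0.0144 − 1 = 13.5833, so α = μ·13.5833 = 9.508 and β = (1−μ)·13.5833 = 4.075.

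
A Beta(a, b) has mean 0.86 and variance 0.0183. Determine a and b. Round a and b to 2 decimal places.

a = 4.80, b = 0.78

Write ν = a+b; then a = μν and Var = μ(1−μ)/(ν+1).
ν = μ(1−μ)/Var − 1 = 0.1204/0.0183 − 1 = 5.5792.
a = 0.86·5.5792 = 4.80, b = 0.14·5.5792 = 0.78.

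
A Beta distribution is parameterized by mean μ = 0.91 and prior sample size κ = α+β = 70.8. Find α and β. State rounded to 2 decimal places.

α = 64.43, β = 6.37

Split κ in proportion μ : (1−μ): α = 0.91·70.8 = 64.43, β = 70.8 − 64.43 = 6.37.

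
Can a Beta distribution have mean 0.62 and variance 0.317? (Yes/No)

No

A Beta with mean μ has variance μ(1−μ)/(α+β+1) < μ(1−μ).
Here μ(1−μ) = 0.62×0.38 = 0.2356, and 0.317 ≥ 0.2356.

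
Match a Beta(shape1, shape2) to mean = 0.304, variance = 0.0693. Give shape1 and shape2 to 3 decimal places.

Let s = shape1+shape2. The Beta variance is μ(1−μ)/(s+1).
So s+1 = μ(1−μ)/σ² = (0.304×0.696)/0.0693 = 0.211584/0.0693 = 3.0532, giving s = 2.0532.
Then shape1 = μs = 0.304×2.0532 = 0.624 and shape2 = (1−μ)s = 0.696×2.0532 = 1.429.

shape1 = 0.624, shape2 = 1.429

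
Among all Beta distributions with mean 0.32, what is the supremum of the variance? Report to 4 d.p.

Var = μ(1−μ)/(α+β+1), which approaches μ(1−μ) as α+β → 0.
So the supremum is μ(1−μ) = 0.32×0.68 = 0.2176.

0.2176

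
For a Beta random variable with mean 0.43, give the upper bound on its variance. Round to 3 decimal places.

0.245

For fixed mean μ the Beta variance is μ(1−μ)/(α+β+1), increasing as α+β decreases.
Its least upper bound (not attained) is μ(1−μ) = 0.43·0.57 = 0.245.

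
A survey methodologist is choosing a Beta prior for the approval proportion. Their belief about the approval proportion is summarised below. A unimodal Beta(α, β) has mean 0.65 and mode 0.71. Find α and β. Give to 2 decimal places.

With s = α+β: μ = α/s and mode = (α−1)/(s−2). Eliminating α = μs,
μs − 1 = m(s−2) ⇒ s(μ−m) = 1−2m ⇒ s = -0.42/-0.06 = 7.0000.
So α = μs = 4.55, β = (1−μ)s = 2.45.

α = 4.55, β = 2.45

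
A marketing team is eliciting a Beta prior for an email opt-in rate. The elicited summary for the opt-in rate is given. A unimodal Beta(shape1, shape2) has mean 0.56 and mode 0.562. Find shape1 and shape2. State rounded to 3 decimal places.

shape1 = 34.720, shape2 = 27.280

With s = shape1+shape2: μ = shape1/s and mode = (shape1−1)/(s−2). Eliminating shape1 = μs,
μs − 1 = m(s−2) ⇒ s(μ−m) = 1−2m ⇒ s = -0.124/-0.002 = 62.0000.
So shape1 = μs = 34.720, shape2 = (1−μ)s = 27.280.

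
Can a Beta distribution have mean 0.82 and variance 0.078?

Yes

A Beta with mean μ has variance μ(1−μ)/(α+β+1) < μ(1−μ).
Here μ(1−μ) = 0.82×0.18 = 0.1476, and 0.078 < 0.1476.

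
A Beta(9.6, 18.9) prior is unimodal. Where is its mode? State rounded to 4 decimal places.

0.3245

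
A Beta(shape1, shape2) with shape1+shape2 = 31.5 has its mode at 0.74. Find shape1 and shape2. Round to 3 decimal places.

shape1 = 22.830, shape2 = 8.670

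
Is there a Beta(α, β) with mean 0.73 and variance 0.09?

Yes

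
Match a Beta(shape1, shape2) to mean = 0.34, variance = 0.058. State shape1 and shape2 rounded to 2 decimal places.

By moment matching, shape1+shape2 = μ(1−μ)/σ² − 1 = (0.34·0.66)/0.058 − 1 = 3.8690 − 1 = 2.8690.
Since shape1/(shape1+shape2) = μ, shape1 = 0.34·2.8690 = 0.98 and shape2 = 0.66·2.8690 = 1.89.

shape1 = 0.98, shape2 = 1.89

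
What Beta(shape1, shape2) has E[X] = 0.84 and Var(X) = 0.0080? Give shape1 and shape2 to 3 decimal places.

By moment matching, shape1+shape2 = μ(1−μ)/σ² − 1 = (0.84·0.16)/0.0080 − 1 = 16.8000 − 1 = 15.8000.
Since shape1/(shape1+shape2) = μ, shape1 = 0.84·15.8000 = 13.272 and shape2 = 0.16·15.8000 = 2.528.

shape1 = 13.272, shape2 = 2.528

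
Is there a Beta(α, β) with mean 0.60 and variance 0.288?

For any Beta, Var(X) < E[X]·(1−E[X]).
Here μ(1−μ) = 0.60×0.40 = 0.2400, and 0.288 ≥ 0.2400.

No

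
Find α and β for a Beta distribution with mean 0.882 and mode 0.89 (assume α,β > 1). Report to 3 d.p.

Let s = α+β. Mean gives α = μs = 0.882s; mode gives (α−1)/(s−2) = 0.89.
Substituting: 0.882s − 1 = 0.89(s−2) = 0.89s − 1.78, so -0.008s = -0.78 and s = 97.5000.
Then α = 0.882×97.5000 = 85.995 and β = s−α = 11.505.

α = 85.995, β = 11.505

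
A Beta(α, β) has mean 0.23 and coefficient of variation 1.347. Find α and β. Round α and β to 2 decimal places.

α = 0.19, β = 0.65

Var = (CV·μ)² = (1.347×0.23)² = 0.095982.
α+β = μ(1−μ)/Var − 1 = 0.1771/0.095982 − 1 = 0.8451.
Thus α = 0.23·0.8451 = 0.19 and β = 0.77·0.8451 = 0.65.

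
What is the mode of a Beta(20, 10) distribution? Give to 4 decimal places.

0.6786

The density x^(α−1)(1−x)^(β−1) is maximised at (α−1)/(α+β−2) = 19/28 = 0.6786.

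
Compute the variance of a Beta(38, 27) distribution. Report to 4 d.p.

Var = αβ/[(α+β)²(α+β+1)] = (38×27)/(65²×66) = 1026/278850 = 0.0037.

0.0037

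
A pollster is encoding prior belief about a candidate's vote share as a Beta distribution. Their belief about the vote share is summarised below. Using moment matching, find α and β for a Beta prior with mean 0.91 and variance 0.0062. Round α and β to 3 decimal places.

Write ν = α+β; then α = μν and Var = μ(1−μ)/(ν+1).
ν = μ(1−μ)/Var − 1 = 0.0819/0.0062 − 1 = 12.2097.
α = 0.91·12.2097 = 11.111, β = 0.09·12.2097 = 1.099.

α = 11.111, β = 1.099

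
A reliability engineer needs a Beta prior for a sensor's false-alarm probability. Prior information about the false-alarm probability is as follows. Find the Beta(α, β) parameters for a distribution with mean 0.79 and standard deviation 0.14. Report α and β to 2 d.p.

Variance = 0.14² = 0.0196. The moment-matching identity α+β = μ(1−μ)/Var − 1 gives
α+β = 0.1659/0.0196 − 1 = 7.4643, so α = μ·7.4643 = 5.90 and β = (1−μ)·7.4643 = 1.57.

α = 5.90, β = 1.57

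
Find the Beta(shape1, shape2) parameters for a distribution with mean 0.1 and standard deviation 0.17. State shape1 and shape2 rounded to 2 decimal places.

shape1 = 0.21, shape2 = 1.90

Variance = 0.17² = 0.0289. The moment-matching identity shape1+shape2 = μ(1−μ)/Var − 1 gives
shape1+shape2 = 0.09/0.0289 − 1 = 2.1142, so shape1 = μ·2.1142 = 0.21 and shape2 = (1−μ)·2.1142 = 1.90.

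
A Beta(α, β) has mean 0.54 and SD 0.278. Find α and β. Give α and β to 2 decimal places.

First σ² = 0.077284. Setting α = μn, β = (1−μ)n with n = α+β,
μ(1−μ)/(n+1) = 0.077284 ⇒ n+1 = 0.2484/0.077284 = 3.2141 ⇒ n = 2.2141.
Hence α = 0.54×2.2141 = 1.20, β = 0.46×2.2141 = 1.02.

α = 1.20, β = 1.02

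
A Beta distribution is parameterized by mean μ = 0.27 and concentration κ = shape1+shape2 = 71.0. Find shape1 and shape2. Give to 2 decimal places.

Split κ in proportion μ : (1−μ): shape1 = 0.27·71.0 = 19.17, shape2 = 71.0 − 19.17 = 51.83.

shape1 = 19.17, shape2 = 51.83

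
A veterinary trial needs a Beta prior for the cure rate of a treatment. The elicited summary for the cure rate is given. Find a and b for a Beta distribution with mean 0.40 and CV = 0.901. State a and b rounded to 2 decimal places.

a = 0.34, b = 0.51

Var = (CV·μ)² = (0.901×0.40)² = 0.129888.
a+b = μ(1−μ)/Var − 1 = 0.2400/0.129888 − 1 = 0.8477.
Thus a = 0.40·0.8477 = 0.34 and b = 0.60·0.8477 = 0.51.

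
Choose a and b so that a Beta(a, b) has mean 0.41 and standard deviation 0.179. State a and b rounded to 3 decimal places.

a = 2.685, b = 3.864

Variance = 0.179² = 0.032041. The moment-matching identity a+b = μ(1−μ)/Var − 1 gives
a+b = 0.2419/0.032041 − 1 = 6.5497, so a = μ·6.5497 = 2.685 and b = (1−μ)·6.5497 = 3.864.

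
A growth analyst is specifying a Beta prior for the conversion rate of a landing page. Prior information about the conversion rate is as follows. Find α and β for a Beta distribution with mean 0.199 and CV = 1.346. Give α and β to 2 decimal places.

α = 0.24, β = 0.98

Var = (CV·μ)² = (1.346×0.199)² = 0.071746.
α+β = μ(1−μ)/Var − 1 = 0.159399/0.071746 − 1 = 1.2217.
Thus α = 0.199·1.2217 = 0.24 and β = 0.801·1.2217 = 0.98.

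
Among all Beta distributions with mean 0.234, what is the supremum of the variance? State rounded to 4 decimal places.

0.1792

For fixed mean μ the Beta variance is μ(1−μ)/(α+β+1), increasing as α+β decreases.
Its least upper bound (not attained) is μ(1−μ) = 0.234·0.766 = 0.1792.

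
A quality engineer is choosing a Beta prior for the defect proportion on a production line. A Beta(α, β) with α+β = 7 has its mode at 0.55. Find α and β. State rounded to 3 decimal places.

α = 3.750, β = 3.250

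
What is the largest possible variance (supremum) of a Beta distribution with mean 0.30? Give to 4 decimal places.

0.2100

For fixed mean μ the Beta variance is μ(1−μ)/(α+β+1), increasing as α+β decreases.
Its least upper bound (not attained) is μ(1−μ) = 0.30·0.70 = 0.2100.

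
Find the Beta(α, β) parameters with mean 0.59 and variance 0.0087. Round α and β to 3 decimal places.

Let s = α+β. The Beta variance is μ(1−μ)/(s+1).
So s+1 = μ(1−μ)/σ² = (0.59×0.41)/0.0087 = 0.2419/0.0087 = 27.8046, giving s = 26.8046.
Then α = μs = 0.59×26.8046 = 15.815 and β = (1−μ)s = 0.41×26.8046 = 10.990.

α = 15.815, β = 10.990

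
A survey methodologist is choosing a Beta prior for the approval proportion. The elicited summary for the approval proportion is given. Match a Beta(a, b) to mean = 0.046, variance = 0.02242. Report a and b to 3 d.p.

Let s = a+b. The Beta variance is μ(1−μ)/(s+1).
So s+1 = μ(1−μ)/σ² = (0.046×0.954)/0.02242 = 0.043884/0.02242 = 1.9574, giving s = 0.9574.
Then a = μs = 0.046×0.9574 = 0.044 and b = (1−μ)s = 0.954×0.9574 = 0.913.

a = 0.044, b = 0.913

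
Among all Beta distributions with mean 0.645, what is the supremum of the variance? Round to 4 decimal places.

For fixed mean μ the Beta variance is μ(1−μ)/(α+β+1), increasing as α+β decreases.
Its least upper bound (not attained) is μ(1−μ) = 0.645·0.355 = 0.2290.

0.2290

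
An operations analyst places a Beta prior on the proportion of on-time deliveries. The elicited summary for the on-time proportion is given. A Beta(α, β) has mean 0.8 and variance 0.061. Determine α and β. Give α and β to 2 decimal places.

α = 1.30, β = 0.32

Let s = α+β. The Beta variance is μ(1−μ)/(s+1).
So s+1 = μ(1−μ)/σ² = (0.8×0.2)/0.061 = 0.16/0.061 = 2.6230, giving s = 1.6230.
Then α = μs = 0.8×1.6230 = 1.30 and β = (1−μ)s = 0.2×1.6230 = 0.32.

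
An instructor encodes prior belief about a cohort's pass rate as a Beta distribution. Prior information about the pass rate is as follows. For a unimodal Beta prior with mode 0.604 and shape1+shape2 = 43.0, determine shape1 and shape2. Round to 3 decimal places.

Since the density peak of Beta(shape1,shape2) is at (shape1−1)/(shape1+shape2−2),
shape1 = 1 + 0.604(43.0−2) = 25.764 and shape2 = 43.0 − 25.764 = 17.236.

shape1 = 25.764, shape2 = 17.236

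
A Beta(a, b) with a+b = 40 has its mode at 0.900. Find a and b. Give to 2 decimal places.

a = 35.20, b = 4.80

Mode = (a−1)/(κ−2) with κ = a+b, so a−1 = 0.900·38 = 34.20.
a = 35.20; b = κ − a = 4.80.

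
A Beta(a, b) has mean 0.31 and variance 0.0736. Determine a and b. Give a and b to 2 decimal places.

By moment matching, a+b = μ(1−μ)/σ² − 1 = (0.31·0.69)/0.0736 − 1 = 2.9062 − 1 = 1.9062.
Since a/(a+b) = μ, a = 0.31·1.9062 = 0.59 and b = 0.69·1.9062 = 1.32.

a = 0.59, b = 1.32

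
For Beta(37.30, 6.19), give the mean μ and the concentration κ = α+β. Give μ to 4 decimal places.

κ = α+β = 37.30+6.19 = 43.49; μ = α/κ = 37.30/43.49 = 0.8577.

μ = 0.8577, κ = 43.49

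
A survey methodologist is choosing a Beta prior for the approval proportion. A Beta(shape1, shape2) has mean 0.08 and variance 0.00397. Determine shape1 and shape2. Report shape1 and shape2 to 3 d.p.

shape1 = 1.403, shape2 = 16.136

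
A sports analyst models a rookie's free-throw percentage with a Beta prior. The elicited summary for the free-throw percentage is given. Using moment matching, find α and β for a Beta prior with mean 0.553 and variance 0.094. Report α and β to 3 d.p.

α = 0.901, β = 0.728

Write ν = α+β; then α = μν and Var = μ(1−μ)/(ν+1).
ν = μ(1−μ)/Var − 1 = 0.247191/0.094 − 1 = 1.6297.
α = 0.553·1.6297 = 0.901, β = 0.447·1.6297 = 0.728.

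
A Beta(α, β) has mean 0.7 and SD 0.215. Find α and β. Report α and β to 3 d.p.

First σ² = 0.046225. Setting α = μn, β = (1−μ)n with n = α+β,
μ(1−μ)/(n+1) = 0.046225 ⇒ n+1 = 0.21/0.046225 = 4.5430 ⇒ n = 3.5430.
Hence α = 0.7×3.5430 = 2.480, β = 0.3×3.5430 = 1.063.

α = 2.480, β = 1.063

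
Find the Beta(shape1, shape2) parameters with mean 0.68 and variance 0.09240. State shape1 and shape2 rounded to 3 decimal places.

shape1 = 0.921, shape2 = 0.434

Write ν = shape1+shape2; then shape1 = μν and Var = μ(1−μ)/(ν+1).
ν = μ(1−μ)/Var − 1 = 0.2176/0.09240 − 1 = 1.3550.
shape1 = 0.68·1.3550 = 0.921, shape2 = 0.32·1.3550 = 0.434.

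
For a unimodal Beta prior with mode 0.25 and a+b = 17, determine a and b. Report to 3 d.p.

a = 4.750, b = 12.250

Since the density peak of Beta(a,b) is at (a−1)/(a+b−2),
a = 1 + 0.25(17−2) = 4.750 and b = 17 − 4.750 = 12.250.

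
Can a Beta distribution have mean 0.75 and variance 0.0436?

Yes

The Beta variance bound is σ² < μ(1−μ).
Here μ(1−μ) = 0.75×0.25 = 0.1875, and 0.0436 < 0.1875.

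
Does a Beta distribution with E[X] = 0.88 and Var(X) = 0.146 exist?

The Beta variance bound is σ² < μ(1−μ).
Here μ(1−μ) = 0.88×0.12 = 0.1056, and 0.146 ≥ 0.1056.

No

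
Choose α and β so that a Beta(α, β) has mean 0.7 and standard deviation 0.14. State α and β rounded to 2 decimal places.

Variance = 0.14² = 0.0196. The moment-matching identity α+β = μ(1−μ)/Var − 1 gives
α+β = 0.21/0.0196 − 1 = 9.7143, so α = μ·9.7143 = 6.80 and β = (1−μ)·9.7143 = 2.91.

α = 6.80, β = 2.91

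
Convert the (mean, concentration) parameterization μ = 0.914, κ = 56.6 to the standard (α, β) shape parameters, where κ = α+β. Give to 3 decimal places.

α = 51.732, β = 4.868

Split κ in proportion μ : (1−μ): α = 0.914·56.6 = 51.732, β = 56.6 − 51.732 = 4.868.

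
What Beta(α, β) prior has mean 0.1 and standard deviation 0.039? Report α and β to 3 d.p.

α = 5.817, β = 52.354

σ² = 0.039² = 0.001521.
With s = α+β, Var = μ(1−μ)/(s+1), so s+1 = (0.1×0.9)/0.001521 = 59.1716 and s = 58.1716.
α = μs = 5.817, β = (1−μ)s = 52.354.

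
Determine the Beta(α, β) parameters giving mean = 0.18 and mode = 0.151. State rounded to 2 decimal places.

α = 4.33, β = 19.74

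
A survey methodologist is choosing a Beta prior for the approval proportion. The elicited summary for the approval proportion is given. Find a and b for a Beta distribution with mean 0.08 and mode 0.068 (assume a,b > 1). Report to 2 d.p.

a = 5.76, b = 66.24

With s = a+b: μ = a/s and mode = (a−1)/(s−2). Eliminating a = μs,
μs − 1 = m(s−2) ⇒ s(μ−m) = 1−2m ⇒ s = 0.864/0.012 = 72.0000.
So a = μs = 5.76, b = (1−μ)s = 66.24.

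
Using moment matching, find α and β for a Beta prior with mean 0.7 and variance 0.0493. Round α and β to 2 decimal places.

α = 2.28, β = 0.98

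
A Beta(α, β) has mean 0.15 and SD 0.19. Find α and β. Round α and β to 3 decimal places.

α = 0.380, β = 2.152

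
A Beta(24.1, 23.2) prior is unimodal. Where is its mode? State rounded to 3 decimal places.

0.510

The density x^(α−1)(1−x)^(β−1) is maximised at (α−1)/(α+β−2) = 23.1/45.3 = 0.510.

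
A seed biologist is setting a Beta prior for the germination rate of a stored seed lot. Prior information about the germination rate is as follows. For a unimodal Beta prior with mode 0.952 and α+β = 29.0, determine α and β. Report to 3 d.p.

α = 26.704, β = 2.296

For α,β>1 the mode is (α−1)/(α+β−2), so α = mode·(κ−2)+1 = 0.952×27.0+1 = 26.704.
And β = (1−mode)·(κ−2)+1 = 0.048×27.0+1 = 2.296.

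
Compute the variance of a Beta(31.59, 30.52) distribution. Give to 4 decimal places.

α+β = 62.11 and αβ = 964.1268, so Var = αβ/[(α+β)²(α+β+1)] = 964.1268/243456.424031 = 0.0040.

0.0040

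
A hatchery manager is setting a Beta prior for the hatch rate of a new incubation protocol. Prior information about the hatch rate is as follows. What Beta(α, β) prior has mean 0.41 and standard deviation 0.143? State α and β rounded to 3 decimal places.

α = 4.440, β = 6.389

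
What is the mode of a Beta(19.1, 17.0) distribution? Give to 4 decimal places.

0.5308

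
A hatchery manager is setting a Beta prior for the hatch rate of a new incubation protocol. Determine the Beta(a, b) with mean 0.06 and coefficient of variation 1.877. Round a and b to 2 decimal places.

σ = CV·μ = 1.877×0.06 = 0.11262, so σ² = 0.012683.
s+1 = μ(1−μ)/σ² = 0.0564/0.012683 = 4.4468, so s = a+b = 3.4468.
a = μs = 0.21, b = (1−μ)s = 3.24.

a = 0.21, b = 3.24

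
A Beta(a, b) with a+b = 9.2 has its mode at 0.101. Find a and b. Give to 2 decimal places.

For a,b>1 the mode is (a−1)/(a+b−2), so a = mode·(κ−2)+1 = 0.101×7.2+1 = 1.73.
And b = (1−mode)·(κ−2)+1 = 0.899×7.2+1 = 7.47.

a = 1.73, b = 7.47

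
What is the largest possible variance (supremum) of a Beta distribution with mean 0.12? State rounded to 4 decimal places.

Var = μ(1−μ)/(α+β+1), which approaches μ(1−μ) as α+β → 0.
So the supremum is μ(1−μ) = 0.12×0.88 = 0.1056.

0.1056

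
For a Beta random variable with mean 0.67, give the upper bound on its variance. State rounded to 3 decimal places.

For fixed mean μ the Beta variance is μ(1−μ)/(α+β+1), increasing as α+β decreases.
Its least upper bound (not attained) is μ(1−μ) = 0.67·0.33 = 0.221.

0.221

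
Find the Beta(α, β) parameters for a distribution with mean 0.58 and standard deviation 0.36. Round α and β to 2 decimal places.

σ² = 0.36² = 0.1296.
With s = α+β, Var = μ(1−μ)/(s+1), so s+1 = (0.58×0.42)/0.1296 = 1.8796 and s = 0.8796.
α = μs = 0.51, β = (1−μ)s = 0.37.

α = 0.51, β = 0.37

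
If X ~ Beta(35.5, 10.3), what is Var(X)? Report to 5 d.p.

α+β = 45.8 and αβ = 365.65, so Var = αβ/[(α+β)²(α+β+1)] = 365.65/98169.552 = 0.00372.

0.00372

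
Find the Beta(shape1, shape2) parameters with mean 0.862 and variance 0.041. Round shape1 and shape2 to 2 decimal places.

Write ν = shape1+shape2; then shape1 = μν and Var = μ(1−μ)/(ν+1).
ν = μ(1−μ)/Var − 1 = 0.118956/0.041 − 1 = 1.9014.
shape1 = 0.862·1.9014 = 1.64, shape2 = 0.138·1.9014 = 0.26.

shape1 = 1.64, shape2 = 0.26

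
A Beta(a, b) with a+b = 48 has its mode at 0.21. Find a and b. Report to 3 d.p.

a = 10.660, b = 37.340

Mode = (a−1)/(κ−2) with κ = a+b, so a−1 = 0.21·46 = 9.660.
a = 10.660; b = κ − a = 37.340.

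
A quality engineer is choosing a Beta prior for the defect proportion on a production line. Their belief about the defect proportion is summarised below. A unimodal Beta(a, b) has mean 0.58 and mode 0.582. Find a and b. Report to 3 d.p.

a = 47.560, b = 34.440

Let s = a+b. Mean gives a = μs = 0.58s; mode gives (a−1)/(s−2) = 0.582.
Substituting: 0.58s − 1 = 0.582(s−2) = 0.582s − 1.164, so -0.002s = -0.164 and s = 82.0000.
Then a = 0.58×82.0000 = 47.560 and b = s−a = 34.440.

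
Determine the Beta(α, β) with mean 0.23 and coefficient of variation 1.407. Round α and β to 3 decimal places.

Var = (CV·μ)² = (1.407×0.23)² = 0.104723.
α+β = μ(1−μ)/Var − 1 = 0.1771/0.104723 − 1 = 0.6911.
Thus α = 0.23·0.6911 = 0.159 and β = 0.77·0.6911 = 0.532.

α = 0.159, β = 0.532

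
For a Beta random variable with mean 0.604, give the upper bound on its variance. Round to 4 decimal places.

For fixed mean μ the Beta variance is μ(1−μ)/(α+β+1), increasing as α+β decreases.
Its least upper bound (not attained) is μ(1−μ) = 0.604·0.396 = 0.2392.

0.2392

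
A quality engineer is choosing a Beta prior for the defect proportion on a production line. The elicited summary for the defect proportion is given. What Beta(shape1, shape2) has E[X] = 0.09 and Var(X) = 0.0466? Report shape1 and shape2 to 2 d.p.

shape1 = 0.07, shape2 = 0.69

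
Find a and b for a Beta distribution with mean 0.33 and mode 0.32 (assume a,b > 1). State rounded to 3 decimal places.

a = 11.880, b = 24.120

Let s = a+b. Mean gives a = μs = 0.33s; mode gives (a−1)/(s−2) = 0.32.
Substituting: 0.33s − 1 = 0.32(s−2) = 0.32s − 0.64, so 0.01s = 0.36 and s = 36.0000.
Then a = 0.33×36.0000 = 11.880 and b = s−a = 24.120.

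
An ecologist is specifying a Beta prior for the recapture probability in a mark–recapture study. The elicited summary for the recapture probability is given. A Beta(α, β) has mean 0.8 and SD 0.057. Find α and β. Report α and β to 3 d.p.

α = 38.597, β = 9.649

Variance = 0.057² = 0.003249. The moment-matching identity α+β = μ(1−μ)/Var − 1 gives
α+β = 0.16/0.003249 − 1 = 48.2459, so α = μ·48.2459 = 38.597 and β = (1−μ)·48.2459 = 9.649.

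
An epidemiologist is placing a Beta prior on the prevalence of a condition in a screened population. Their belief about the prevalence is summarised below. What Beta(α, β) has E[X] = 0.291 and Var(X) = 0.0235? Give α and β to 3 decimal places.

By moment matching, α+β = μ(1−μ)/σ² − 1 = (0.291·0.709)/0.0235 − 1 = 8.7795 − 1 = 7.7795.
Since α/(α+β) = μ, α = 0.291·7.7795 = 2.264 and β = 0.709·7.7795 = 5.516.

α = 2.264, β = 5.516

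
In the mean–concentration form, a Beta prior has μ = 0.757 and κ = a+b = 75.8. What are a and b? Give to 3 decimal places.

Split κ in proportion μ : (1−μ): a = 0.757·75.8 = 57.381, b = 75.8 − 57.381 = 18.419.

a = 57.381, b = 18.419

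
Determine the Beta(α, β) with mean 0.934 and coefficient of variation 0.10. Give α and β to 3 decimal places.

Var = (CV·μ)² = (0.10×0.934)² = 0.008724.
α+β = μ(1−μ)/Var − 1 = 0.061644/0.008724 − 1 = 6.0664.
Thus α = 0.934·6.0664 = 5.666 and β = 0.066·6.0664 = 0.400.

α = 5.666, β = 0.400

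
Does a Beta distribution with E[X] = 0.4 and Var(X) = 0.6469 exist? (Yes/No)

No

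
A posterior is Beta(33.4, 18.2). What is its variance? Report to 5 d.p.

0.00434

α+β = 51.6 and αβ = 607.88, so Var = αβ/[(α+β)²(α+β+1)] = 607.88/140050.656 = 0.00434.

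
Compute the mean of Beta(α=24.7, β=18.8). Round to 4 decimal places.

0.5678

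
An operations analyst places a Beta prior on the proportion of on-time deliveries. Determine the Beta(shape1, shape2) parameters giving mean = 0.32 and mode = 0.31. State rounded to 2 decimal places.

shape1 = 12.16, shape2 = 25.84

With s = shape1+shape2: μ = shape1/s and mode = (shape1−1)/(s−2). Eliminating shape1 = μs,
μs − 1 = m(s−2) ⇒ s(μ−m) = 1−2m ⇒ s = 0.38/0.01 = 38.0000.
So shape1 = μs = 12.16, shape2 = (1−μ)s = 25.84.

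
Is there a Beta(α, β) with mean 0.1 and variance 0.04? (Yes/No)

A Beta with mean μ has variance μ(1−μ)/(α+β+1) < μ(1−μ).
Here μ(1−μ) = 0.1×0.9 = 0.09, and 0.04 < 0.09.

Yes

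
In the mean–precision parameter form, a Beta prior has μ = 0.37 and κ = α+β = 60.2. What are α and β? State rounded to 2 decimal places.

α = 22.27, β = 37.93

α = μκ = 0.37×60.2 = 22.27 and β = (1−μ)κ = 0.63×60.2 = 37.93.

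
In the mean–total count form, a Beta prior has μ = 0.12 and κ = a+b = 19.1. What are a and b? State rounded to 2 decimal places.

a = μκ = 0.12×19.1 = 2.29 and b = (1−μ)κ = 0.88×19.1 = 16.81.

a = 2.29, b = 16.81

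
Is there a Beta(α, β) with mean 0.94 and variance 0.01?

Yes

A Beta with mean μ has variance μ(1−μ)/(α+β+1) < μ(1−μ).
Here μ(1−μ) = 0.94×0.06 = 0.0564, and 0.01 < 0.0564.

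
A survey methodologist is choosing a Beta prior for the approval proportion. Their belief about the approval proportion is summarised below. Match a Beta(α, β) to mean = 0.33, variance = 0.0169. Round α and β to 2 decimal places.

α = 3.99, β = 8.10

By moment matching, α+β = μ(1−μ)/σ² − 1 = (0.33·0.67)/0.0169 − 1 = 13.0828 − 1 = 12.0828.
Since α/(α+β) = μ, α = 0.33·12.0828 = 3.99 and β = 0.67·12.0828 = 8.10.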